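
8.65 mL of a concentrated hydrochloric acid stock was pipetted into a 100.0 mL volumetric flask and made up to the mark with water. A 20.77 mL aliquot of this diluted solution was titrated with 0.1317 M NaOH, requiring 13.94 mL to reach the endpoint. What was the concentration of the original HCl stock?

n(NaOH) = 0.1317 x 0.01394 = 0.001836 mol.
n(HCl) in the aliquot = 0.001836 mol.
[diluted HCl] = 0.001836 / 0.02077 = 0.08839 M.
Dilution factor = 100.0/8.650 = 11.56, so [stock] = 0.08839 x 11.56 = 1.02 M.

1.02 M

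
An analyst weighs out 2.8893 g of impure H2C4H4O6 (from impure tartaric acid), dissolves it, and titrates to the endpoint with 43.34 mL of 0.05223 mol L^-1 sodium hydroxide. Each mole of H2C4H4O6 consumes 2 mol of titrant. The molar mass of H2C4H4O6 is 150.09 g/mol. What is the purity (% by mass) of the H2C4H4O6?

5.88%

n(NaOH) = 0.05223 x 0.04334 = 0.002264 mol.
n(H2C4H4O6) = 0.002264 / 2 = 0.001132 mol.
mass of H2C4H4O6 = 0.001132 x 150.09 = 0.1699 g.
% purity = 0.1699 / 2.8893 x 100 = 5.88%.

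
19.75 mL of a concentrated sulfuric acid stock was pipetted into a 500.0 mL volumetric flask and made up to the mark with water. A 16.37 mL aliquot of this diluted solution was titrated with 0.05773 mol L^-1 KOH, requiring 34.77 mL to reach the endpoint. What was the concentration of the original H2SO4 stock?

n(KOH) = 0.05773 x 0.03477 = 0.002007 mol.
n(H2SO4) in the aliquot = 0.002007 x 1/2 = 0.001004 mol.
[diluted H2SO4] = 0.001004 / 0.01637 = 0.06131 M.
Dilution factor = 500.0/19.75 = 25.32, so [stock] = 0.06131 x 25.32 = 1.55 M.

1.55 M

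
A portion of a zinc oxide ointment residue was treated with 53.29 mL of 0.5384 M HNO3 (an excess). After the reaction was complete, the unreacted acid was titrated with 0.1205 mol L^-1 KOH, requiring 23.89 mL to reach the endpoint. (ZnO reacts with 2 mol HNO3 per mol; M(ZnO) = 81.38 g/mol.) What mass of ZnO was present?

1.05 g

Total n(HNO3) added = 0.5384 x 0.05329 = 0.02869 mol.
n(KOH) used = 0.1205 x 0.02389 = 0.002879 mol, which equals the excess n(HNO3).
So n(HNO3) consumed by the sample = 0.02869 - 0.002879 = 0.02581 mol.
n(ZnO) = 0.02581 / 2 = 0.01291 mol.
mass = 0.01291 mol x 81.38 g/mol = 1.05 g.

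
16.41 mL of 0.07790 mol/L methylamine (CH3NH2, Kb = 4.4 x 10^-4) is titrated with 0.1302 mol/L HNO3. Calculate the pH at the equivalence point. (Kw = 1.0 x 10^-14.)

n(CH3NH2) = 0.07790 x 0.01641 = 0.001278 mol; V(HNO3) at equivalence = 0.001278/0.1302 = 0.009818 L.
At equivalence the base is fully converted to CH3NH3+; total volume = 0.02623 L, so [CH3NH3+] = 0.001278/0.02623 = 0.04874 M.
Ka(CH3NH3+) = Kw/Kb = 1.0e-14 / 4.4 x 10^-4 = 2.27e-11.
[H^+] = sqrt(Ka x [CH3NH3+]) = sqrt(2.27e-11 x 0.04874) = 1.05e-6 M.
pH = -log(1.05e-6) = 5.98.

5.98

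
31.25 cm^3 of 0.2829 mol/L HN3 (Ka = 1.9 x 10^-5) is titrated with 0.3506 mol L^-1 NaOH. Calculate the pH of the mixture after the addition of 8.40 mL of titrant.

Initial n(HN3) = 0.2829 x 0.03125 = 0.008841 mol.
n(NaOH) added = 0.3506 x 0.008400 = 0.002945 mol, converting that many moles of HN3 to N3-.
Remaining n(HN3) = 0.005896 mol; n(N3-) = 0.002945 mol.
By Henderson-Hasselbalch, pH = pKa + log([A^-]/[HA]) = 4.72 + log(0.002945/0.005896) = 4.72 + (-0.30) = 4.42.

4.42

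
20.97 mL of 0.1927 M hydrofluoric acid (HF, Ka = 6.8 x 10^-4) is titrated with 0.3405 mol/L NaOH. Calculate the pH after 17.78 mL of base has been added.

n(acid) = 0.1927 x 0.02097 = 0.004041 mol; n(NaOH) added = 0.3405 x 0.01778 = 0.006054 mol.
Base is in excess by 0.006054 - 0.004041 = 0.002013 mol in a total volume of 0.03875 L.
[OH^-] = 0.002013/0.03875 = 0.05195 M, so pOH = 1.28 and pH = 14.00 - 1.28 = 12.72.

12.72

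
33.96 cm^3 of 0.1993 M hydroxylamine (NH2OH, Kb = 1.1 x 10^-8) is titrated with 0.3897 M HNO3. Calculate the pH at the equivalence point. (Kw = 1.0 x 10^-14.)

3.46

n(NH2OH) = 0.1993 x 0.03396 = 0.006768 mol; V(HNO3) at equivalence = 0.006768/0.3897 = 0.01737 L.
At equivalence the base is fully converted to NH3OH+; total volume = 0.05133 L, so [NH3OH+] = 0.006768/0.05133 = 0.1319 M.
Ka(NH3OH+) = Kw/Kb = 1.0e-14 / 1.1 x 10^-8 = 9.09e-7.
[H^+] = sqrt(Ka x [NH3OH+]) = sqrt(9.09e-7 x 0.1319) = 0.000346 M.
pH = -log(0.000346) = 3.46.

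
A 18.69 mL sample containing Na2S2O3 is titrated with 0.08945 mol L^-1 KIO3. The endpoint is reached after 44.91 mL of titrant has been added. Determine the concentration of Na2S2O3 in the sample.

1.29 M

n(KIO3) = 0.08945 x 0.04491 = 0.004017 mol.
From the balanced equation, 1 mol KIO3 reacts with 6 mol Na2S2O3, so n(Na2S2O3) = 0.004017 x 6/1 = 0.02410 mol.
[Na2S2O3] = 0.02410 / 0.01869 L = 1.29 M.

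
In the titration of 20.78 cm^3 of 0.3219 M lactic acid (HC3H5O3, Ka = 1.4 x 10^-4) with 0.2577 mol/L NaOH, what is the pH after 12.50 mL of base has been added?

3.82

Initial n(HC3H5O3) = 0.3219 x 0.02078 = 0.006689 mol.
n(NaOH) added = 0.2577 x 0.01250 = 0.003221 mol, converting that many moles of HC3H5O3 to C3H5O3-.
Remaining n(HC3H5O3) = 0.003468 mol; n(C3H5O3-) = 0.003221 mol.
By Henderson-Hasselbalch, pH = pKa + log([A^-]/[HA]) = 3.85 + log(0.003221/0.003468) = 3.85 + (-0.03) = 3.82.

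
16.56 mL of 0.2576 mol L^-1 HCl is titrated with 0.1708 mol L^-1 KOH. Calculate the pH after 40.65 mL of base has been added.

12.67

n(acid) = 0.2576 x 0.01656 = 0.004266 mol; n(KOH) added = 0.1708 x 0.04065 = 0.006943 mol.
Base is in excess by 0.006943 - 0.004266 = 0.002677 mol in a total volume of 0.05721 L.
[OH^-] = 0.002677/0.05721 = 0.04680 M, so pOH = 1.33 and pH = 14.00 - 1.33 = 12.67.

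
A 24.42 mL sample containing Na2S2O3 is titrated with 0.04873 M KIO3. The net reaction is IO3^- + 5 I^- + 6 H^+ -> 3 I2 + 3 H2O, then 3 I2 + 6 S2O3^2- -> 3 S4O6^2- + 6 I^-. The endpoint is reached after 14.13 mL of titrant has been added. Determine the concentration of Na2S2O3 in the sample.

n(KIO3) = 0.04873 x 0.01413 = 0.0006886 mol.
From the balanced equation, 1 mol KIO3 reacts with 6 mol Na2S2O3, so n(Na2S2O3) = 0.0006886 x 6/1 = 0.004131 mol.
[Na2S2O3] = 0.004131 / 0.02442 L = 0.169 M.

0.169 M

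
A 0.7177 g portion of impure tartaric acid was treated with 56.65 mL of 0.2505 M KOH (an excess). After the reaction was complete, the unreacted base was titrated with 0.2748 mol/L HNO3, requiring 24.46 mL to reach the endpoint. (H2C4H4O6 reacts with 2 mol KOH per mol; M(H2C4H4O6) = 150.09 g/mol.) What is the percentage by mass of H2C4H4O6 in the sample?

78.1%

Total n(KOH) added = 0.2505 x 0.05665 = 0.01419 mol.
n(HNO3) used = 0.2748 x 0.02446 = 0.006722 mol, which equals the excess n(KOH).
So n(KOH) consumed by the sample = 0.01419 - 0.006722 = 0.007469 mol.
n(H2C4H4O6) = 0.007469 / 2 = 0.003735 mol.
mass H2C4H4O6 = 0.003735 x 150.09 = 0.5605 g, so %H2C4H4O6 = 0.5605/0.7177 x 100 = 78.1%.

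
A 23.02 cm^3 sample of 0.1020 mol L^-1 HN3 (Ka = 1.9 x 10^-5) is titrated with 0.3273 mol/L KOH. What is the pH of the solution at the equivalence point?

8.81

n(HN3) = 0.1020 x 0.02302 = 0.002348 mol; V(KOH) at equivalence = 0.002348/0.3273 = 0.007174 L.
At equivalence all the acid is converted to N3-; total volume = 0.02302 + 0.007174 = 0.03019 L, so [N3-] = 0.002348/0.03019 = 0.07777 M.
Kb = Kw/Ka = 1.0e-14 / 1.9 x 10^-5 = 5.26e-10.
[OH^-] = sqrt(Kb x [N3-]) = sqrt(5.26e-10 x 0.07777) = 6.40e-6 M.
pOH = 5.19, so pH = 14.00 - 5.19 = 8.81.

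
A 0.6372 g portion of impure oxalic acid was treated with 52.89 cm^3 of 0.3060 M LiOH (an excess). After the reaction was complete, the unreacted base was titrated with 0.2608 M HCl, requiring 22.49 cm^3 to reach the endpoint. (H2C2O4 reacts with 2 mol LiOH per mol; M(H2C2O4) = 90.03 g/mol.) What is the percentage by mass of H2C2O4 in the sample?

Total n(LiOH) added = 0.3060 x 0.05289 = 0.01618 mol.
n(HCl) used = 0.2608 x 0.02249 = 0.005865 mol, which equals the excess n(LiOH).
So n(LiOH) consumed by the sample = 0.01618 - 0.005865 = 0.01032 mol.
n(H2C2O4) = 0.01032 / 2 = 0.005159 mol.
mass H2C2O4 = 0.005159 x 90.03 = 0.4645 g, so %H2C2O4 = 0.4645/0.6372 x 100 = 72.9%.

72.9%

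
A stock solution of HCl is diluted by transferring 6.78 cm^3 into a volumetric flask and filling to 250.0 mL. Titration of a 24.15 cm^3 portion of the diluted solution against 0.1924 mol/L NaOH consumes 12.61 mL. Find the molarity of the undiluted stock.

3.70 M

n(NaOH) = 0.1924 x 0.01261 = 0.002426 mol.
n(HCl) in the aliquot = 0.002426 mol.
[diluted HCl] = 0.002426 / 0.02415 = 0.1005 M.
Dilution factor = 250.0/6.780 = 36.87, so [stock] = 0.1005 x 36.87 = 3.70 M.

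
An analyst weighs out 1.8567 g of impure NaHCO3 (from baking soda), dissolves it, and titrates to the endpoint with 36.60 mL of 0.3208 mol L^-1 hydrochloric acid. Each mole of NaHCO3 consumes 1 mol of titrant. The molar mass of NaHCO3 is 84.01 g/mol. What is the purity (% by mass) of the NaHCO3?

n(HCl) = 0.3208 x 0.03660 = 0.01174 mol.
n(NaHCO3) = 0.01174 / 1 = 0.01174 mol.
mass of NaHCO3 = 0.01174 x 84.01 = 0.9864 g.
% purity = 0.9864 / 1.8567 x 100 = 53.1%.

53.1%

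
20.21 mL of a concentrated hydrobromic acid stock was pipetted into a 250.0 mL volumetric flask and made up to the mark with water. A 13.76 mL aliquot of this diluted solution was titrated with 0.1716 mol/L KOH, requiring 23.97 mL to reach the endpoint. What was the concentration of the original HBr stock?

3.70 M

n(KOH) = 0.1716 x 0.02397 = 0.004113 mol.
n(HBr) in the aliquot = 0.004113 mol.
[diluted HBr] = 0.004113 / 0.01376 = 0.2989 M.
Dilution factor = 250.0/20.21 = 12.37, so [stock] = 0.2989 x 12.37 = 3.70 M.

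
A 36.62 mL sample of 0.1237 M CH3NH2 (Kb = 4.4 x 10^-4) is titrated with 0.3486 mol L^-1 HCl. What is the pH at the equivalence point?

n(CH3NH2) = 0.1237 x 0.03662 = 0.004530 mol; V(HCl) at equivalence = 0.004530/0.3486 = 0.01299 L.
At equivalence the base is fully converted to CH3NH3+; total volume = 0.04961 L, so [CH3NH3+] = 0.004530/0.04961 = 0.09130 M.
Ka(CH3NH3+) = Kw/Kb = 1.0e-14 / 4.4 x 10^-4 = 2.27e-11.
[H^+] = sqrt(Ka x [CH3NH3+]) = sqrt(2.27e-11 x 0.09130) = 1.44e-6 M.
pH = -log(1.44e-6) = 5.84.

5.84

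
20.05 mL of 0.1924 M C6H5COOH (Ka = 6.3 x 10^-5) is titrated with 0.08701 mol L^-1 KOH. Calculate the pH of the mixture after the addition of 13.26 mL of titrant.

3.83

Initial n(C6H5COOH) = 0.1924 x 0.02005 = 0.003858 mol.
n(KOH) added = 0.08701 x 0.01326 = 0.001154 mol, converting that many moles of C6H5COOH to C6H5COO-.
Remaining n(C6H5COOH) = 0.002704 mol; n(C6H5COO-) = 0.001154 mol.
By Henderson-Hasselbalch, pH = pKa + log([A^-]/[HA]) = 4.20 + log(0.001154/0.002704) = 4.20 + (-0.37) = 3.83.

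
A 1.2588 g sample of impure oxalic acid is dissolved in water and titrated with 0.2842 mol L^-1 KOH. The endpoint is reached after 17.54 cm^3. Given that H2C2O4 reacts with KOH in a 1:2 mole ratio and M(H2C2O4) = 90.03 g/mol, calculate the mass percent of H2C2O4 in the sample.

17.8%

n(KOH) = 0.2842 x 0.01754 = 0.004985 mol.
n(H2C2O4) = 0.004985 / 2 = 0.002492 mol.
mass of H2C2O4 = 0.002492 x 90.03 = 0.2244 g.
% purity = 0.2244 / 1.2588 x 100 = 17.8%.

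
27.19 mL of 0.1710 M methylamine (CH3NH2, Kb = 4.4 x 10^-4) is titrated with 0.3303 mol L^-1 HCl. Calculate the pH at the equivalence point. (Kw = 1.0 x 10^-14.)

5.80

n(CH3NH2) = 0.1710 x 0.02719 = 0.004649 mol; V(HCl) at equivalence = 0.004649/0.3303 = 0.01408 L.
At equivalence the base is fully converted to CH3NH3+; total volume = 0.04127 L, so [CH3NH3+] = 0.004649/0.04127 = 0.1127 M.
Ka(CH3NH3+) = Kw/Kb = 1.0e-14 / 4.4 x 10^-4 = 2.27e-11.
[H^+] = sqrt(Ka x [CH3NH3+]) = sqrt(2.27e-11 x 0.1127) = 1.60e-6 M.
pH = -log(1.60e-6) = 5.80.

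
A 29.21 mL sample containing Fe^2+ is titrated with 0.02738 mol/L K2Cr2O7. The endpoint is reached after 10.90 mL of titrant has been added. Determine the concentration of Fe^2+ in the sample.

n(K2Cr2O7) = 0.02738 x 0.01090 = 0.0002984 mol.
From the balanced equation, 1 mol K2Cr2O7 reacts with 6 mol Fe^2+, so n(Fe^2+) = 0.0002984 x 6/1 = 0.001791 mol.
[Fe^2+] = 0.001791 / 0.02921 L = 0.0613 M.

0.0613 M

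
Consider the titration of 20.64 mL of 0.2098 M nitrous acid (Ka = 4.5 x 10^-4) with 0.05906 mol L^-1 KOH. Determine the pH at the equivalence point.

n(HNO2) = 0.2098 x 0.02064 = 0.004330 mol; V(KOH) at equivalence = 0.004330/0.05906 = 0.07332 L.
At equivalence all the acid is converted to NO2-; total volume = 0.02064 + 0.07332 = 0.09396 L, so [NO2-] = 0.004330/0.09396 = 0.04609 M.
Kb = Kw/Ka = 1.0e-14 / 4.5 x 10^-4 = 2.22e-11.
[OH^-] = sqrt(Kb x [NO2-]) = sqrt(2.22e-11 x 0.04609) = 1.01e-6 M.
pOH = 5.99, so pH = 14.00 - 5.99 = 8.01.

8.01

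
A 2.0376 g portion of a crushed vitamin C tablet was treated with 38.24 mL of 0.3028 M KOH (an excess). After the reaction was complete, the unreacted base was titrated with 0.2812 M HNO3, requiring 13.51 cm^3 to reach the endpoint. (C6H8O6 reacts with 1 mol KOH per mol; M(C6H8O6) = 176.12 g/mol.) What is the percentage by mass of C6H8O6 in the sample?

Total n(KOH) added = 0.3028 x 0.03824 = 0.01158 mol.
n(HNO3) used = 0.2812 x 0.01351 = 0.003799 mol, which equals the excess n(KOH).
So n(KOH) consumed by the sample = 0.01158 - 0.003799 = 0.007780 mol.
n(C6H8O6) = 0.007780 / 1 = 0.007780 mol.
mass C6H8O6 = 0.007780 x 176.12 = 1.370 g, so %C6H8O6 = 1.370/2.0376 x 100 = 67.2%.

67.2%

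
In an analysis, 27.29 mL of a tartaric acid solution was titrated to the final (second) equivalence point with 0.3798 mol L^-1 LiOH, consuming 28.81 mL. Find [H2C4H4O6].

n(LiOH) = 0.3798 x 0.02881 = 0.01094 mol.
At the final (second) equivalence point, 2 mol OH^- react per mol H2C4H4O6, so n(H2C4H4O6) = 0.01094 / 2 = 0.005471 mol.
[H2C4H4O6] = 0.005471 / 0.02729 L = 0.200 M.

0.200 M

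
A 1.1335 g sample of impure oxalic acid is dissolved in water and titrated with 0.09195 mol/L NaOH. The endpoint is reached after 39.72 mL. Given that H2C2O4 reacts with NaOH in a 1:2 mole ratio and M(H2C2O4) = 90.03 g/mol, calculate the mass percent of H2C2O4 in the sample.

14.5%

n(NaOH) = 0.09195 x 0.03972 = 0.003652 mol.
n(H2C2O4) = 0.003652 / 2 = 0.001826 mol.
mass of H2C2O4 = 0.001826 x 90.03 = 0.1644 g.
% purity = 0.1644 / 1.1335 x 100 = 14.5%.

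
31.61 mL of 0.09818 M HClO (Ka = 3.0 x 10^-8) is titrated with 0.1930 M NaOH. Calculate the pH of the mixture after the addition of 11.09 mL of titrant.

Initial n(HClO) = 0.09818 x 0.03161 = 0.003103 mol.
n(NaOH) added = 0.1930 x 0.01109 = 0.002140 mol, converting that many moles of HClO to ClO-.
Remaining n(HClO) = 0.0009631 mol; n(ClO-) = 0.002140 mol.
By Henderson-Hasselbalch, pH = pKa + log([A^-]/[HA]) = 7.52 + log(0.002140/0.0009631) = 7.52 + (+0.35) = 7.87.

7.87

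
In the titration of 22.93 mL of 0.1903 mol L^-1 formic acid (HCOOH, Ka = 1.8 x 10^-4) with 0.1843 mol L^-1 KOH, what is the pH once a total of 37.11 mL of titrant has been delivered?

12.62

n(acid) = 0.1903 x 0.02293 = 0.004364 mol; n(KOH) added = 0.1843 x 0.03711 = 0.006839 mol.
Base is in excess by 0.006839 - 0.004364 = 0.002476 mol in a total volume of 0.06004 L.
[OH^-] = 0.002476/0.06004 = 0.04124 M, so pOH = 1.38 and pH = 14.00 - 1.38 = 12.62.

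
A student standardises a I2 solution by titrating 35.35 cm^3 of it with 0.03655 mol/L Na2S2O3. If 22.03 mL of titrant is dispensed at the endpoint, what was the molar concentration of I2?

n(Na2S2O3) = 0.03655 x 0.02203 = 0.0008052 mol.
From the balanced equation, 2 mol Na2S2O3 reacts with 1 mol I2, so n(I2) = 0.0008052 x 1/2 = 0.0004026 mol.
[I2] = 0.0004026 / 0.03535 L = 0.0114 M.

0.0114 M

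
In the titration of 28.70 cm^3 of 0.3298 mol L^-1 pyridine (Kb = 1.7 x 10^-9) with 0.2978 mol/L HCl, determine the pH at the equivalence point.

n(C5H5N) = 0.3298 x 0.02870 = 0.009465 mol; V(HCl) at equivalence = 0.009465/0.2978 = 0.03178 L.
At equivalence the base is fully converted to C5H5NH+; total volume = 0.06048 L, so [C5H5NH+] = 0.009465/0.06048 = 0.1565 M.
Ka(C5H5NH+) = Kw/Kb = 1.0e-14 / 1.7 x 10^-9 = 5.88e-6.
[H^+] = sqrt(Ka x [C5H5NH+]) = sqrt(5.88e-6 x 0.1565) = 0.000959 M.
pH = -log(0.000959) = 3.02.

3.02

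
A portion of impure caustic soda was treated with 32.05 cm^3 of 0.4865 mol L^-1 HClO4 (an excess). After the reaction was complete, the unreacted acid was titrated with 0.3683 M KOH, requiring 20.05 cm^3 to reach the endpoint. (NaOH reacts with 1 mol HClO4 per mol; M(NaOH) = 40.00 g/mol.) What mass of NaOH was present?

Total n(HClO4) added = 0.4865 x 0.03205 = 0.01559 mol.
n(KOH) used = 0.3683 x 0.02005 = 0.007384 mol, which equals the excess n(HClO4).
So n(HClO4) consumed by the sample = 0.01559 - 0.007384 = 0.008208 mol.
n(NaOH) = 0.008208 / 1 = 0.008208 mol.
mass = 0.008208 mol x 40.00 g/mol = 0.328 g.

0.328 g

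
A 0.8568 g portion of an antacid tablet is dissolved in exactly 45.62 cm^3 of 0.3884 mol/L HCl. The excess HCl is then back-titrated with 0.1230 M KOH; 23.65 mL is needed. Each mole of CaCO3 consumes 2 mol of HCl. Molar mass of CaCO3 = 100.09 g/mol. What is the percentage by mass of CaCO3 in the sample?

86.5%

Total n(HCl) added = 0.3884 x 0.04562 = 0.01772 mol.
n(KOH) used = 0.1230 x 0.02365 = 0.002909 mol, which equals the excess n(HCl).
So n(HCl) consumed by the sample = 0.01772 - 0.002909 = 0.01481 mol.
n(CaCO3) = 0.01481 / 2 = 0.007405 mol.
mass CaCO3 = 0.007405 x 100.09 = 0.7412 g, so %CaCO3 = 0.7412/0.8568 x 100 = 86.5%.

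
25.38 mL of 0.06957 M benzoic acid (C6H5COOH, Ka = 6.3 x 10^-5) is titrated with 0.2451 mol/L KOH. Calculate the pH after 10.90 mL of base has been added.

12.40

n(acid) = 0.06957 x 0.02538 = 0.001766 mol; n(KOH) added = 0.2451 x 0.01090 = 0.002672 mol.
Base is in excess by 0.002672 - 0.001766 = 0.0009059 mol in a total volume of 0.03628 L.
[OH^-] = 0.0009059/0.03628 = 0.02497 M, so pOH = 1.60 and pH = 14.00 - 1.60 = 12.40.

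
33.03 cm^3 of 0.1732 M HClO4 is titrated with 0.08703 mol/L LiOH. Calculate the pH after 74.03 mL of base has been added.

11.83

n(acid) = 0.1732 x 0.03303 = 0.005721 mol; n(LiOH) added = 0.08703 x 0.07403 = 0.006443 mol.
Base is in excess by 0.006443 - 0.005721 = 0.0007220 mol in a total volume of 0.1071 L.
[OH^-] = 0.0007220/0.1071 = 0.006744 M, so pOH = 2.17 and pH = 14.00 - 2.17 = 11.83.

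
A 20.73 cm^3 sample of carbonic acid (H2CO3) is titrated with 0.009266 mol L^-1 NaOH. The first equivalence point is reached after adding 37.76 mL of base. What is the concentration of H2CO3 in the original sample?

0.0169 M

n(NaOH) = 0.009266 x 0.03776 = 0.0003499 mol.
At the first equivalence point, 1 mol OH^- react per mol H2CO3, so n(H2CO3) = 0.0003499 / 1 = 0.0003499 mol.
[H2CO3] = 0.0003499 / 0.02073 L = 0.0169 M.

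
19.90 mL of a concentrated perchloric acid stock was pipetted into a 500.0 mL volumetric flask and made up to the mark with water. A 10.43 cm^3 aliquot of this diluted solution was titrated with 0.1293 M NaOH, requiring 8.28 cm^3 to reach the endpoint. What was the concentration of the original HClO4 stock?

2.58 M

n(NaOH) = 0.1293 x 0.008280 = 0.001071 mol.
n(HClO4) in the aliquot = 0.001071 mol.
[diluted HClO4] = 0.001071 / 0.01043 = 0.1026 M.
Dilution factor = 500.0/19.90 = 25.13, so [stock] = 0.1026 x 25.13 = 2.58 M.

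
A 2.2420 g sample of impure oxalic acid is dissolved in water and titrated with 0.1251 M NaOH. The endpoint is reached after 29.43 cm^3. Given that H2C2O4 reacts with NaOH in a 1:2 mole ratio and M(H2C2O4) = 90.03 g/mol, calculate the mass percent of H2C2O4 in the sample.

n(NaOH) = 0.1251 x 0.02943 = 0.003682 mol.
n(H2C2O4) = 0.003682 / 2 = 0.001841 mol.
mass of H2C2O4 = 0.001841 x 90.03 = 0.1657 g.
% purity = 0.1657 / 2.2420 x 100 = 7.39%.

7.39%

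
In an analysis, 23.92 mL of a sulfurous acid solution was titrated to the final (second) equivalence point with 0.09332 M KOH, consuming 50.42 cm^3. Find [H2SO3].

0.0984 M

n(KOH) = 0.09332 x 0.05042 = 0.004705 mol.
At the final (second) equivalence point, 2 mol OH^- react per mol H2SO3, so n(H2SO3) = 0.004705 / 2 = 0.002353 mol.
[H2SO3] = 0.002353 / 0.02392 L = 0.0984 M.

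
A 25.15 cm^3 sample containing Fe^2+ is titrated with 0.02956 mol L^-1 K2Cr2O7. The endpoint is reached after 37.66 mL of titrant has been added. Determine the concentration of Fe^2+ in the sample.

0.266 M

n(K2Cr2O7) = 0.02956 x 0.03766 = 0.001113 mol.
From the balanced equation, 1 mol K2Cr2O7 reacts with 6 mol Fe^2+, so n(Fe^2+) = 0.001113 x 6/1 = 0.006679 mol.
[Fe^2+] = 0.006679 / 0.02515 L = 0.266 M.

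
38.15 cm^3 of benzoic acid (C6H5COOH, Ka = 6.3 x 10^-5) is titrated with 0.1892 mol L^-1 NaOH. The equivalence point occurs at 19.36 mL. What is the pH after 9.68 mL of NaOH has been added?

4.20

9.68 mL is exactly half the equivalence volume (19.36/2), i.e. the half-equivalence point.
There, n(HA) = n(A^-), so pH = pKa = -log(6.3 x 10^-5) = 4.20.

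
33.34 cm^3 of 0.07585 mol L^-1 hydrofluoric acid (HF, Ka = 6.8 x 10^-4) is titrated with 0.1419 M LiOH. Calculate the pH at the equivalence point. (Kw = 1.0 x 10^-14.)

n(HF) = 0.07585 x 0.03334 = 0.002529 mol; V(LiOH) at equivalence = 0.002529/0.1419 = 0.01782 L.
At equivalence all the acid is converted to F-; total volume = 0.03334 + 0.01782 = 0.05116 L, so [F-] = 0.002529/0.05116 = 0.04943 M.
Kb = Kw/Ka = 1.0e-14 / 6.8 x 10^-4 = 1.47e-11.
[OH^-] = sqrt(Kb x [F-]) = sqrt(1.47e-11 x 0.04943) = 8.53e-7 M.
pOH = 6.07, so pH = 14.00 - 6.07 = 7.93.

7.93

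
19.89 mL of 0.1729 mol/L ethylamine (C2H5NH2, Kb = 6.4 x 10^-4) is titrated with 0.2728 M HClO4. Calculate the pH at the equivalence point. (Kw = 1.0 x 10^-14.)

5.89

n(C2H5NH2) = 0.1729 x 0.01989 = 0.003439 mol; V(HClO4) at equivalence = 0.003439/0.2728 = 0.01261 L.
At equivalence the base is fully converted to C2H5NH3+; total volume = 0.03250 L, so [C2H5NH3+] = 0.003439/0.03250 = 0.1058 M.
Ka(C2H5NH3+) = Kw/Kb = 1.0e-14 / 6.4 x 10^-4 = 1.56e-11.
[H^+] = sqrt(Ka x [C2H5NH3+]) = sqrt(1.56e-11 x 0.1058) = 1.29e-6 M.
pH = -log(1.29e-6) = 5.89.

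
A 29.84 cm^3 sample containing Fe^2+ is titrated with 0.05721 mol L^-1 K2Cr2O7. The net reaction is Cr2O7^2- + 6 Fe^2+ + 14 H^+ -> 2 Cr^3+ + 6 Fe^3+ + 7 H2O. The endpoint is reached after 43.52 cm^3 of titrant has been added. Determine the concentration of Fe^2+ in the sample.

0.501 M

n(K2Cr2O7) = 0.05721 x 0.04352 = 0.002490 mol.
From the balanced equation, 1 mol K2Cr2O7 reacts with 6 mol Fe^2+, so n(Fe^2+) = 0.002490 x 6/1 = 0.01494 mol.
[Fe^2+] = 0.01494 / 0.02984 L = 0.501 M.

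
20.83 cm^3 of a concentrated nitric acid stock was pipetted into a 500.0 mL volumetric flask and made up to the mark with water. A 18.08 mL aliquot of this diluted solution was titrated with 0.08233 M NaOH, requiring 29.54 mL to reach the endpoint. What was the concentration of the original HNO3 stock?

n(NaOH) = 0.08233 x 0.02954 = 0.002432 mol.
n(HNO3) in the aliquot = 0.002432 mol.
[diluted HNO3] = 0.002432 / 0.01808 = 0.1345 M.
Dilution factor = 500.0/20.83 = 24.00, so [stock] = 0.1345 x 24.00 = 3.23 M.

3.23 M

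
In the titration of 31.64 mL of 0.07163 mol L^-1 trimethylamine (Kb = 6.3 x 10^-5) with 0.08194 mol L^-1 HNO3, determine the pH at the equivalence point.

n((CH3)3N) = 0.07163 x 0.03164 = 0.002266 mol; V(HNO3) at equivalence = 0.002266/0.08194 = 0.02766 L.
At equivalence the base is fully converted to (CH3)3NH+; total volume = 0.05930 L, so [(CH3)3NH+] = 0.002266/0.05930 = 0.03822 M.
Ka((CH3)3NH+) = Kw/Kb = 1.0e-14 / 6.3 x 10^-5 = 1.59e-10.
[H^+] = sqrt(Ka x [(CH3)3NH+]) = sqrt(1.59e-10 x 0.03822) = 2.46e-6 M.
pH = -log(2.46e-6) = 5.61.

5.61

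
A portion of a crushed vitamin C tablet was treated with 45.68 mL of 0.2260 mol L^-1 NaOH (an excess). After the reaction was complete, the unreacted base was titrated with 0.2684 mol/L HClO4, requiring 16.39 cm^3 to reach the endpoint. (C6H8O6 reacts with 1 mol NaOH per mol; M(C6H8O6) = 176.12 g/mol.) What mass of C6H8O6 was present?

1.04 g

Total n(NaOH) added = 0.2260 x 0.04568 = 0.01032 mol.
n(HClO4) used = 0.2684 x 0.01639 = 0.004399 mol, which equals the excess n(NaOH).
So n(NaOH) consumed by the sample = 0.01032 - 0.004399 = 0.005925 mol.
n(C6H8O6) = 0.005925 / 1 = 0.005925 mol.
mass = 0.005925 mol x 176.12 g/mol = 1.04 g.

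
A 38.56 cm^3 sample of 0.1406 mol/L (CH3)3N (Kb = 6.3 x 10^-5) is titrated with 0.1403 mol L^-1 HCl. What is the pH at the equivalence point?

5.48

n((CH3)3N) = 0.1406 x 0.03856 = 0.005422 mol; V(HCl) at equivalence = 0.005422/0.1403 = 0.03864 L.
At equivalence the base is fully converted to (CH3)3NH+; total volume = 0.07720 L, so [(CH3)3NH+] = 0.005422/0.07720 = 0.07022 M.
Ka((CH3)3NH+) = Kw/Kb = 1.0e-14 / 6.3 x 10^-5 = 1.59e-10.
[H^+] = sqrt(Ka x [(CH3)3NH+]) = sqrt(1.59e-10 x 0.07022) = 3.34e-6 M.
pH = -log(3.34e-6) = 5.48.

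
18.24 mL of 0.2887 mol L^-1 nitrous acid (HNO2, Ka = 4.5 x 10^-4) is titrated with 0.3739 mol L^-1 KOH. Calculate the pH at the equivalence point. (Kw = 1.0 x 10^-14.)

8.28

n(HNO2) = 0.2887 x 0.01824 = 0.005266 mol; V(KOH) at equivalence = 0.005266/0.3739 = 0.01408 L.
At equivalence all the acid is converted to NO2-; total volume = 0.01824 + 0.01408 = 0.03232 L, so [NO2-] = 0.005266/0.03232 = 0.1629 M.
Kb = Kw/Ka = 1.0e-14 / 4.5 x 10^-4 = 2.22e-11.
[OH^-] = sqrt(Kb x [NO2-]) = sqrt(2.22e-11 x 0.1629) = 1.90e-6 M.
pOH = 5.72, so pH = 14.00 - 5.72 = 8.28.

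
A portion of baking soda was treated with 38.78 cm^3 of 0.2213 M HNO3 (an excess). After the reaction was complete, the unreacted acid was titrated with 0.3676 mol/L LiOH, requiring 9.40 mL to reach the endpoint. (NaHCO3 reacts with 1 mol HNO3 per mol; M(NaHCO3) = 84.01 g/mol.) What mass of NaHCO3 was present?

0.431 g

Total n(HNO3) added = 0.2213 x 0.03878 = 0.008582 mol.
n(LiOH) used = 0.3676 x 0.009400 = 0.003455 mol, which equals the excess n(HNO3).
So n(HNO3) consumed by the sample = 0.008582 - 0.003455 = 0.005127 mol.
n(NaHCO3) = 0.005127 / 1 = 0.005127 mol.
mass = 0.005127 mol x 84.01 g/mol = 0.431 g.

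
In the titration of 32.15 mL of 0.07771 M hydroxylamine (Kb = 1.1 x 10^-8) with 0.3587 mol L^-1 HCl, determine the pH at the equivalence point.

n(NH2OH) = 0.07771 x 0.03215 = 0.002498 mol; V(HCl) at equivalence = 0.002498/0.3587 = 0.006965 L.
At equivalence the base is fully converted to NH3OH+; total volume = 0.03912 L, so [NH3OH+] = 0.002498/0.03912 = 0.06387 M.
Ka(NH3OH+) = Kw/Kb = 1.0e-14 / 1.1 x 10^-8 = 9.09e-7.
[H^+] = sqrt(Ka x [NH3OH+]) = sqrt(9.09e-7 x 0.06387) = 0.000241 M.
pH = -log(0.000241) = 3.62.

3.62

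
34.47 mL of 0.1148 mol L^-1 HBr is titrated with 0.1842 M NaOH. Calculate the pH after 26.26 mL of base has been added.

n(acid) = 0.1148 x 0.03447 = 0.003957 mol; n(NaOH) added = 0.1842 x 0.02626 = 0.004837 mol.
Base is in excess by 0.004837 - 0.003957 = 0.0008799 mol in a total volume of 0.06073 L.
[OH^-] = 0.0008799/0.06073 = 0.01449 M, so pOH = 1.84 and pH = 14.00 - 1.84 = 12.16.

12.16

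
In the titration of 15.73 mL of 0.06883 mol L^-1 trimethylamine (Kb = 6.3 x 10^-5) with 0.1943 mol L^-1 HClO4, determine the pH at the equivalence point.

5.55

n((CH3)3N) = 0.06883 x 0.01573 = 0.001083 mol; V(HClO4) at equivalence = 0.001083/0.1943 = 0.005572 L.
At equivalence the base is fully converted to (CH3)3NH+; total volume = 0.02130 L, so [(CH3)3NH+] = 0.001083/0.02130 = 0.05083 M.
Ka((CH3)3NH+) = Kw/Kb = 1.0e-14 / 6.3 x 10^-5 = 1.59e-10.
[H^+] = sqrt(Ka x [(CH3)3NH+]) = sqrt(1.59e-10 x 0.05083) = 2.84e-6 M.
pH = -log(2.84e-6) = 5.55.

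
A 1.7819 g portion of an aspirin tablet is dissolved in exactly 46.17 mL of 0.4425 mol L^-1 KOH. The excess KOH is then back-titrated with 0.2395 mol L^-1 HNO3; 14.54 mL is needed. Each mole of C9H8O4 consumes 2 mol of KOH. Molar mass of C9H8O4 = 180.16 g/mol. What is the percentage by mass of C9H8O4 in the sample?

Total n(KOH) added = 0.4425 x 0.04617 = 0.02043 mol.
n(HNO3) used = 0.2395 x 0.01454 = 0.003482 mol, which equals the excess n(KOH).
So n(KOH) consumed by the sample = 0.02043 - 0.003482 = 0.01695 mol.
n(C9H8O4) = 0.01695 / 2 = 0.008474 mol.
mass C9H8O4 = 0.008474 x 180.16 = 1.527 g, so %C9H8O4 = 1.527/1.7819 x 100 = 85.7%.

85.7%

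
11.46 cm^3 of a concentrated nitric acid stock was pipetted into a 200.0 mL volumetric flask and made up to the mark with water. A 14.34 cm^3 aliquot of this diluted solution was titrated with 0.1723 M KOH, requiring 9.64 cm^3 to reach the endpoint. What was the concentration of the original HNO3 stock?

n(KOH) = 0.1723 x 0.009640 = 0.001661 mol.
n(HNO3) in the aliquot = 0.001661 mol.
[diluted HNO3] = 0.001661 / 0.01434 = 0.1158 M.
Dilution factor = 200.0/11.46 = 17.45, so [stock] = 0.1158 x 17.45 = 2.02 M.

2.02 M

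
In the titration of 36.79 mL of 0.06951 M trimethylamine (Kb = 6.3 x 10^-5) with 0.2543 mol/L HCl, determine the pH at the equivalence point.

5.53

n((CH3)3N) = 0.06951 x 0.03679 = 0.002557 mol; V(HCl) at equivalence = 0.002557/0.2543 = 0.01006 L.
At equivalence the base is fully converted to (CH3)3NH+; total volume = 0.04685 L, so [(CH3)3NH+] = 0.002557/0.04685 = 0.05459 M.
Ka((CH3)3NH+) = Kw/Kb = 1.0e-14 / 6.3 x 10^-5 = 1.59e-10.
[H^+] = sqrt(Ka x [(CH3)3NH+]) = sqrt(1.59e-10 x 0.05459) = 2.94e-6 M.
pH = -log(2.94e-6) = 5.53.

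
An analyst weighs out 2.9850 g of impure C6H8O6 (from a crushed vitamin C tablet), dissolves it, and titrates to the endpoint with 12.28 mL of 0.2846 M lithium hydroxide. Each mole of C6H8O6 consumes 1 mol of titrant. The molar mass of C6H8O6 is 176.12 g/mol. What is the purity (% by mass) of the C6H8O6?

20.6%

n(LiOH) = 0.2846 x 0.01228 = 0.003495 mol.
n(C6H8O6) = 0.003495 / 1 = 0.003495 mol.
mass of C6H8O6 = 0.003495 x 176.12 = 0.6155 g.
% purity = 0.6155 / 2.9850 x 100 = 20.6%.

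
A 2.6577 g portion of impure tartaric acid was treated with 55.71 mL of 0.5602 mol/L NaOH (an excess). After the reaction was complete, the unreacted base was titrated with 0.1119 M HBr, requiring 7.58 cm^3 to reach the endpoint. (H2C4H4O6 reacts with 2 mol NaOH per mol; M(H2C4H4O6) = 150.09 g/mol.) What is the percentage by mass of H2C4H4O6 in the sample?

85.7%

Total n(NaOH) added = 0.5602 x 0.05571 = 0.03121 mol.
n(HBr) used = 0.1119 x 0.007580 = 0.0008482 mol, which equals the excess n(NaOH).
So n(NaOH) consumed by the sample = 0.03121 - 0.0008482 = 0.03036 mol.
n(H2C4H4O6) = 0.03036 / 2 = 0.01518 mol.
mass H2C4H4O6 = 0.01518 x 150.09 = 2.278 g, so %H2C4H4O6 = 2.278/2.6577 x 100 = 85.7%.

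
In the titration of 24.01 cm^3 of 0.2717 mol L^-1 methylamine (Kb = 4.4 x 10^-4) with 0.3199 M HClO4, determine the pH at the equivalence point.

n(CH3NH2) = 0.2717 x 0.02401 = 0.006524 mol; V(HClO4) at equivalence = 0.006524/0.3199 = 0.02039 L.
At equivalence the base is fully converted to CH3NH3+; total volume = 0.04440 L, so [CH3NH3+] = 0.006524/0.04440 = 0.1469 M.
Ka(CH3NH3+) = Kw/Kb = 1.0e-14 / 4.4 x 10^-4 = 2.27e-11.
[H^+] = sqrt(Ka x [CH3NH3+]) = sqrt(2.27e-11 x 0.1469) = 1.83e-6 M.
pH = -log(1.83e-6) = 5.74.

5.74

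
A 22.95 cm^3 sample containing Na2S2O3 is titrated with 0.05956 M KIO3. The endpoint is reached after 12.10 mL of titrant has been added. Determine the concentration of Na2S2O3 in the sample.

0.188 M

n(KIO3) = 0.05956 x 0.01210 = 0.0007207 mol.
From the balanced equation, 1 mol KIO3 reacts with 6 mol Na2S2O3, so n(Na2S2O3) = 0.0007207 x 6/1 = 0.004324 mol.
[Na2S2O3] = 0.004324 / 0.02295 L = 0.188 M.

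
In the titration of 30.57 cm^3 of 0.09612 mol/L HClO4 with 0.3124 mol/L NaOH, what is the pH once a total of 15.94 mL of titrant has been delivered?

12.64

n(acid) = 0.09612 x 0.03057 = 0.002938 mol; n(NaOH) added = 0.3124 x 0.01594 = 0.004980 mol.
Base is in excess by 0.004980 - 0.002938 = 0.002041 mol in a total volume of 0.04651 L.
[OH^-] = 0.002041/0.04651 = 0.04389 M, so pOH = 1.36 and pH = 14.00 - 1.36 = 12.64.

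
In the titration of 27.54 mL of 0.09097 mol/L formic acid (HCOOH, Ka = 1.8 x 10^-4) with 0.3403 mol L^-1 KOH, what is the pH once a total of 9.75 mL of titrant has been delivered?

n(acid) = 0.09097 x 0.02754 = 0.002505 mol; n(KOH) added = 0.3403 x 0.009750 = 0.003318 mol.
Base is in excess by 0.003318 - 0.002505 = 0.0008126 mol in a total volume of 0.03729 L.
[OH^-] = 0.0008126/0.03729 = 0.02179 M, so pOH = 1.66 and pH = 14.00 - 1.66 = 12.34.

12.34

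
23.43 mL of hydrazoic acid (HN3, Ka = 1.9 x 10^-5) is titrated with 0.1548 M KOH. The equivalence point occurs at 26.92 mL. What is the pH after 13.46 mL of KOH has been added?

13.46 mL is exactly half the equivalence volume (26.92/2), i.e. the half-equivalence point.
There, n(HA) = n(A^-), so pH = pKa = -log(1.9 x 10^-5) = 4.72.

4.72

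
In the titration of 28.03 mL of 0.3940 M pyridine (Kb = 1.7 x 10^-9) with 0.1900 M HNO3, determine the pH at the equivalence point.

3.06

n(C5H5N) = 0.3940 x 0.02803 = 0.01104 mol; V(HNO3) at equivalence = 0.01104/0.1900 = 0.05813 L.
At equivalence the base is fully converted to C5H5NH+; total volume = 0.08616 L, so [C5H5NH+] = 0.01104/0.08616 = 0.1282 M.
Ka(C5H5NH+) = Kw/Kb = 1.0e-14 / 1.7 x 10^-9 = 5.88e-6.
[H^+] = sqrt(Ka x [C5H5NH+]) = sqrt(5.88e-6 x 0.1282) = 0.000868 M.
pH = -log(0.000868) = 3.06.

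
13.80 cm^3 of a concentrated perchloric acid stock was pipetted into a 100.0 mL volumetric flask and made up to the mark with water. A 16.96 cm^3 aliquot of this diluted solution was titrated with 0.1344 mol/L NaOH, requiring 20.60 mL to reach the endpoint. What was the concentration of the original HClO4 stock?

1.18 M

n(NaOH) = 0.1344 x 0.02060 = 0.002769 mol.
n(HClO4) in the aliquot = 0.002769 mol.
[diluted HClO4] = 0.002769 / 0.01696 = 0.1632 M.
Dilution factor = 100.0/13.80 = 7.246, so [stock] = 0.1632 x 7.246 = 1.18 M.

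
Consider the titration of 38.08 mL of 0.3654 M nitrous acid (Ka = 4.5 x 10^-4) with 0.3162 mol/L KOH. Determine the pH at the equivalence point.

8.29

n(HNO2) = 0.3654 x 0.03808 = 0.01391 mol; V(KOH) at equivalence = 0.01391/0.3162 = 0.04401 L.
At equivalence all the acid is converted to NO2-; total volume = 0.03808 + 0.04401 = 0.08209 L, so [NO2-] = 0.01391/0.08209 = 0.1695 M.
Kb = Kw/Ka = 1.0e-14 / 4.5 x 10^-4 = 2.22e-11.
[OH^-] = sqrt(Kb x [NO2-]) = sqrt(2.22e-11 x 0.1695) = 1.94e-6 M.
pOH = 5.71, so pH = 14.00 - 5.71 = 8.29.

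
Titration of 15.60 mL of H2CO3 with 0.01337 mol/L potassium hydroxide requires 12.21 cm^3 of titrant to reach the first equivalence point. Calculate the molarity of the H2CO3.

n(KOH) = 0.01337 x 0.01221 = 0.0001632 mol.
At the first equivalence point, 1 mol OH^- react per mol H2CO3, so n(H2CO3) = 0.0001632 / 1 = 0.0001632 mol.
[H2CO3] = 0.0001632 / 0.01560 L = 0.0105 M.

0.0105 M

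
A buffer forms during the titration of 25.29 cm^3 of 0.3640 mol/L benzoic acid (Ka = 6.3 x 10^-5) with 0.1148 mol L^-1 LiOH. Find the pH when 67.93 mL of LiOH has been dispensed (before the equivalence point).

4.94

Initial n(C6H5COOH) = 0.3640 x 0.02529 = 0.009206 mol.
n(LiOH) added = 0.1148 x 0.06793 = 0.007798 mol, converting that many moles of C6H5COOH to C6H5COO-.
Remaining n(C6H5COOH) = 0.001407 mol; n(C6H5COO-) = 0.007798 mol.
By Henderson-Hasselbalch, pH = pKa + log([A^-]/[HA]) = 4.20 + log(0.007798/0.001407) = 4.20 + (+0.74) = 4.94.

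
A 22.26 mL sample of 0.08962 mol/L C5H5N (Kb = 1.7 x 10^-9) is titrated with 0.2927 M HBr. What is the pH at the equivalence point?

3.20

n(C5H5N) = 0.08962 x 0.02226 = 0.001995 mol; V(HBr) at equivalence = 0.001995/0.2927 = 0.006816 L.
At equivalence the base is fully converted to C5H5NH+; total volume = 0.02908 L, so [C5H5NH+] = 0.001995/0.02908 = 0.06861 M.
Ka(C5H5NH+) = Kw/Kb = 1.0e-14 / 1.7 x 10^-9 = 5.88e-6.
[H^+] = sqrt(Ka x [C5H5NH+]) = sqrt(5.88e-6 x 0.06861) = 0.000635 M.
pH = -log(0.000635) = 3.20.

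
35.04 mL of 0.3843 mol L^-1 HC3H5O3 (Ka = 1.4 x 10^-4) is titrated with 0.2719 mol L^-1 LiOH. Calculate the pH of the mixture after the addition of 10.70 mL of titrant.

Initial n(HC3H5O3) = 0.3843 x 0.03504 = 0.01347 mol.
n(LiOH) added = 0.2719 x 0.01070 = 0.002909 mol, converting that many moles of HC3H5O3 to C3H5O3-.
Remaining n(HC3H5O3) = 0.01056 mol; n(C3H5O3-) = 0.002909 mol.
By Henderson-Hasselbalch, pH = pKa + log([A^-]/[HA]) = 3.85 + log(0.002909/0.01056) = 3.85 + (-0.56) = 3.29.

3.29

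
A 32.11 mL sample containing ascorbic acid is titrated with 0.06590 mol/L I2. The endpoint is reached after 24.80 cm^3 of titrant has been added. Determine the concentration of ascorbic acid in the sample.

n(I2) = 0.06590 x 0.02480 = 0.001634 mol.
From the balanced equation, 1 mol I2 reacts with 1 mol ascorbic acid, so n(ascorbic acid) = 0.001634 x 1/1 = 0.001634 mol.
[ascorbic acid] = 0.001634 / 0.03211 L = 0.0509 M.

0.0509 M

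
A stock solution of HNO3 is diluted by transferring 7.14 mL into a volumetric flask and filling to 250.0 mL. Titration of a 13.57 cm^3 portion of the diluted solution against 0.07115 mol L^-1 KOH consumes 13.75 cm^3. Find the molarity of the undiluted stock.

2.52 M

n(KOH) = 0.07115 x 0.01375 = 0.0009783 mol.
n(HNO3) in the aliquot = 0.0009783 mol.
[diluted HNO3] = 0.0009783 / 0.01357 = 0.07209 M.
Dilution factor = 250.0/7.140 = 35.01, so [stock] = 0.07209 x 35.01 = 2.52 M.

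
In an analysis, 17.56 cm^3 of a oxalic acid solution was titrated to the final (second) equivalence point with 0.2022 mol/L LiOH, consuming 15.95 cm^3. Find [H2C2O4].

n(LiOH) = 0.2022 x 0.01595 = 0.003225 mol.
At the final (second) equivalence point, 2 mol OH^- react per mol H2C2O4, so n(H2C2O4) = 0.003225 / 2 = 0.001613 mol.
[H2C2O4] = 0.001613 / 0.01756 L = 0.0918 M.

0.0918 M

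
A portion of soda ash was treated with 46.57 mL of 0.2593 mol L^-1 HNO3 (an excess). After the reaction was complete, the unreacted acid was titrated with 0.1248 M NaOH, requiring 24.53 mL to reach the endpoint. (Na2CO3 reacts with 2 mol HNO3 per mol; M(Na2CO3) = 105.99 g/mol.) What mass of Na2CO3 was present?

Total n(HNO3) added = 0.2593 x 0.04657 = 0.01208 mol.
n(NaOH) used = 0.1248 x 0.02453 = 0.003061 mol, which equals the excess n(HNO3).
So n(HNO3) consumed by the sample = 0.01208 - 0.003061 = 0.009014 mol.
n(Na2CO3) = 0.009014 / 2 = 0.004507 mol.
mass = 0.004507 mol x 105.99 g/mol = 0.478 g.

0.478 g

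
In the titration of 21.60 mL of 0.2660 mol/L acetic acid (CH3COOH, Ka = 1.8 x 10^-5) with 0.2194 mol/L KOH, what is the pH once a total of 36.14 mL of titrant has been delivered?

12.58

n(acid) = 0.2660 x 0.02160 = 0.005746 mol; n(KOH) added = 0.2194 x 0.03614 = 0.007929 mol.
Base is in excess by 0.007929 - 0.005746 = 0.002184 mol in a total volume of 0.05774 L.
[OH^-] = 0.002184/0.05774 = 0.03782 M, so pOH = 1.42 and pH = 14.00 - 1.42 = 12.58.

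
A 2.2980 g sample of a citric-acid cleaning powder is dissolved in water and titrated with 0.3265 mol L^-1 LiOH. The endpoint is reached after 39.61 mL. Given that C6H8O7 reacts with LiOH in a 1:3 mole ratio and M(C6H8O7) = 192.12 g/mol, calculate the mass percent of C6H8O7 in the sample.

36.0%

n(LiOH) = 0.3265 x 0.03961 = 0.01293 mol.
n(C6H8O7) = 0.01293 / 3 = 0.004311 mol.
mass of C6H8O7 = 0.004311 x 192.12 = 0.8282 g.
% purity = 0.8282 / 2.2980 x 100 = 36.0%.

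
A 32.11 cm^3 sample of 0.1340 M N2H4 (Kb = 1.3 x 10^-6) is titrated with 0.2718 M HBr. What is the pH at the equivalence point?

4.58

n(N2H4) = 0.1340 x 0.03211 = 0.004303 mol; V(HBr) at equivalence = 0.004303/0.2718 = 0.01583 L.
At equivalence the base is fully converted to N2H5+; total volume = 0.04794 L, so [N2H5+] = 0.004303/0.04794 = 0.08975 M.
Ka(N2H5+) = Kw/Kb = 1.0e-14 / 1.3 x 10^-6 = 7.69e-9.
[H^+] = sqrt(Ka x [N2H5+]) = sqrt(7.69e-9 x 0.08975) = 2.63e-5 M.
pH = -log(2.63e-5) = 4.58.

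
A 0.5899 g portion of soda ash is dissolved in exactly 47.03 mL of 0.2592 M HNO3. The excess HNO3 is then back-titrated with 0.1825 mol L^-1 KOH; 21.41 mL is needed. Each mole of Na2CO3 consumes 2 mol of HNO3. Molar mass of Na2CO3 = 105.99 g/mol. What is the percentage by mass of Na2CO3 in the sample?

Total n(HNO3) added = 0.2592 x 0.04703 = 0.01219 mol.
n(KOH) used = 0.1825 x 0.02141 = 0.003907 mol, which equals the excess n(HNO3).
So n(HNO3) consumed by the sample = 0.01219 - 0.003907 = 0.008283 mol.
n(Na2CO3) = 0.008283 / 2 = 0.004141 mol.
mass Na2CO3 = 0.004141 x 105.99 = 0.4389 g, so %Na2CO3 = 0.4389/0.5899 x 100 = 74.4%.

74.4%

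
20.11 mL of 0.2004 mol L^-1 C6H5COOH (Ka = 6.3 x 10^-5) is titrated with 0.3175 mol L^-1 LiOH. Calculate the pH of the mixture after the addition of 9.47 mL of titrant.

4.67

Initial n(C6H5COOH) = 0.2004 x 0.02011 = 0.004030 mol.
n(LiOH) added = 0.3175 x 0.009470 = 0.003007 mol, converting that many moles of C6H5COOH to C6H5COO-.
Remaining n(C6H5COOH) = 0.001023 mol; n(C6H5COO-) = 0.003007 mol.
By Henderson-Hasselbalch, pH = pKa + log([A^-]/[HA]) = 4.20 + log(0.003007/0.001023) = 4.20 + (+0.47) = 4.67.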